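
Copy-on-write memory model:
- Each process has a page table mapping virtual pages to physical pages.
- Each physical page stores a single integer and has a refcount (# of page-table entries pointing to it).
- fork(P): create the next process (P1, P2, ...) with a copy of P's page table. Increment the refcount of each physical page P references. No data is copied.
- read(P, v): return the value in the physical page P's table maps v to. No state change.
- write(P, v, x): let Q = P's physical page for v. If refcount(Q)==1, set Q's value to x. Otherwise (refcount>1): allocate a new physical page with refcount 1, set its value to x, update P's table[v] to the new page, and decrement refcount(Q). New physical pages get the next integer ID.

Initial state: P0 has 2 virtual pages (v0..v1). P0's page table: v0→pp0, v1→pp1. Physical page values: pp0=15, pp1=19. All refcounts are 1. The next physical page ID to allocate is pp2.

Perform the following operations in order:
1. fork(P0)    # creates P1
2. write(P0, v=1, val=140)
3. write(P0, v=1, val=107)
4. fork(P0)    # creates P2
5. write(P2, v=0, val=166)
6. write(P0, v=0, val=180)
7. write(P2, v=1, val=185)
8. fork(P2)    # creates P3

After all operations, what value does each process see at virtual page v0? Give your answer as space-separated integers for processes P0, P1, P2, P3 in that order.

Op 1: fork(P0) -> P1. 2 ppages; refcounts: pp0:2 pp1:2
Op 2: write(P0, v1, 140). refcount(pp1)=2>1 -> COPY to pp2. 3 ppages; refcounts: pp0:2 pp1:1 pp2:1
Op 3: write(P0, v1, 107). refcount(pp2)=1 -> write in place. 3 ppages; refcounts: pp0:2 pp1:1 pp2:1
Op 4: fork(P0) -> P2. 3 ppages; refcounts: pp0:3 pp1:1 pp2:2
Op 5: write(P2, v0, 166). refcount(pp0)=3>1 -> COPY to pp3. 4 ppages; refcounts: pp0:2 pp1:1 pp2:2 pp3:1
Op 6: write(P0, v0, 180). refcount(pp0)=2>1 -> COPY to pp4. 5 ppages; refcounts: pp0:1 pp1:1 pp2:2 pp3:1 pp4:1
Op 7: write(P2, v1, 185). refcount(pp2)=2>1 -> COPY to pp5. 6 ppages; refcounts: pp0:1 pp1:1 pp2:1 pp3:1 pp4:1 pp5:1
Op 8: fork(P2) -> P3. 6 ppages; refcounts: pp0:1 pp1:1 pp2:1 pp3:2 pp4:1 pp5:2
P0: v0 -> pp4 = 180
P1: v0 -> pp0 = 15
P2: v0 -> pp3 = 166
P3: v0 -> pp3 = 166

Answer: 180 15 166 166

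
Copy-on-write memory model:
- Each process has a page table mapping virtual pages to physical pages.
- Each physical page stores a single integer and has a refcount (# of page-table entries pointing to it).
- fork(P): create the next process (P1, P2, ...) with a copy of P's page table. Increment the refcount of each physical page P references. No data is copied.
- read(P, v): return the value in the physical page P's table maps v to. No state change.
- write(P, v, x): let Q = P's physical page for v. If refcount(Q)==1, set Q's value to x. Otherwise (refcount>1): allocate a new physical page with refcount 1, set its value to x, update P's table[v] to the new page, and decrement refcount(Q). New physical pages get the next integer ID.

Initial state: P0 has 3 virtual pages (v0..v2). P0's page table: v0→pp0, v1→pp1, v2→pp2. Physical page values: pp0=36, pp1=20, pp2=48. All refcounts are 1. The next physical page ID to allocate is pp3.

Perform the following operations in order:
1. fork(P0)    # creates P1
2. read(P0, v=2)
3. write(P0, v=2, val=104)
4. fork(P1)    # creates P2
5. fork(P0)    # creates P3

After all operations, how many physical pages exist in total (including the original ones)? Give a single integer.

Op 1: fork(P0) -> P1. 3 ppages; refcounts: pp0:2 pp1:2 pp2:2
Op 2: read(P0, v2) -> 48. No state change.
Op 3: write(P0, v2, 104). refcount(pp2)=2>1 -> COPY to pp3. 4 ppages; refcounts: pp0:2 pp1:2 pp2:1 pp3:1
Op 4: fork(P1) -> P2. 4 ppages; refcounts: pp0:3 pp1:3 pp2:2 pp3:1
Op 5: fork(P0) -> P3. 4 ppages; refcounts: pp0:4 pp1:4 pp2:2 pp3:2

Answer: 4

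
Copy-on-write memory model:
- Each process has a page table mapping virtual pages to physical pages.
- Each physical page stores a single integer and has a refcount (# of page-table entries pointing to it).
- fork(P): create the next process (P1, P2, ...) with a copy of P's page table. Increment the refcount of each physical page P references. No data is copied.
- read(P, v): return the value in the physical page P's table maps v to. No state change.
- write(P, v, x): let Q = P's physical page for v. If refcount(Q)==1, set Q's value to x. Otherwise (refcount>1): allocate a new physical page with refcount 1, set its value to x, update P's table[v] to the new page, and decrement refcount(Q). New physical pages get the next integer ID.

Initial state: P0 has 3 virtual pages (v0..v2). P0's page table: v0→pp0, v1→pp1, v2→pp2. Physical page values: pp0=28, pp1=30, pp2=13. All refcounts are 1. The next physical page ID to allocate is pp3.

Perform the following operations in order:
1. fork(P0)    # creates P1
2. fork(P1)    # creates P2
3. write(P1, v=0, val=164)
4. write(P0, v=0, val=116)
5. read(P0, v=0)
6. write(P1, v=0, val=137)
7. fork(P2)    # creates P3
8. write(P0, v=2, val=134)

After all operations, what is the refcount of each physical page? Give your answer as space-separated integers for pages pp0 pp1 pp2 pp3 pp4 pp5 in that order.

Answer: 2 4 3 1 1 1

Derivation:
Op 1: fork(P0) -> P1. 3 ppages; refcounts: pp0:2 pp1:2 pp2:2
Op 2: fork(P1) -> P2. 3 ppages; refcounts: pp0:3 pp1:3 pp2:3
Op 3: write(P1, v0, 164). refcount(pp0)=3>1 -> COPY to pp3. 4 ppages; refcounts: pp0:2 pp1:3 pp2:3 pp3:1
Op 4: write(P0, v0, 116). refcount(pp0)=2>1 -> COPY to pp4. 5 ppages; refcounts: pp0:1 pp1:3 pp2:3 pp3:1 pp4:1
Op 5: read(P0, v0) -> 116. No state change.
Op 6: write(P1, v0, 137). refcount(pp3)=1 -> write in place. 5 ppages; refcounts: pp0:1 pp1:3 pp2:3 pp3:1 pp4:1
Op 7: fork(P2) -> P3. 5 ppages; refcounts: pp0:2 pp1:4 pp2:4 pp3:1 pp4:1
Op 8: write(P0, v2, 134). refcount(pp2)=4>1 -> COPY to pp5. 6 ppages; refcounts: pp0:2 pp1:4 pp2:3 pp3:1 pp4:1 pp5:1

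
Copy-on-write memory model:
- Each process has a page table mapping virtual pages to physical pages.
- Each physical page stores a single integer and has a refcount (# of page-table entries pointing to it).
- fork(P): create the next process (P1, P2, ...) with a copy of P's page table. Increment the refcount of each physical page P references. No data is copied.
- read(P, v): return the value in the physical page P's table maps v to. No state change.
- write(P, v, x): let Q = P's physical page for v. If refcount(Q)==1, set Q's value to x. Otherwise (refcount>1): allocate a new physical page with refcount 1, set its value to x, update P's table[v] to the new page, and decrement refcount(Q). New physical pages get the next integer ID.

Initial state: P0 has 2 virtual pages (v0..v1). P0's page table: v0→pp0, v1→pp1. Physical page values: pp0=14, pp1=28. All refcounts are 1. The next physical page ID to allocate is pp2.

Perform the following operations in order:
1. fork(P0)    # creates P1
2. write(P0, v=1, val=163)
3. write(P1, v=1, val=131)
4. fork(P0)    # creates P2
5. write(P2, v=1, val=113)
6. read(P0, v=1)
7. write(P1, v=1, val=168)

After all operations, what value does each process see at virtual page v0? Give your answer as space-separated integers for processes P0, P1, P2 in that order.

Op 1: fork(P0) -> P1. 2 ppages; refcounts: pp0:2 pp1:2
Op 2: write(P0, v1, 163). refcount(pp1)=2>1 -> COPY to pp2. 3 ppages; refcounts: pp0:2 pp1:1 pp2:1
Op 3: write(P1, v1, 131). refcount(pp1)=1 -> write in place. 3 ppages; refcounts: pp0:2 pp1:1 pp2:1
Op 4: fork(P0) -> P2. 3 ppages; refcounts: pp0:3 pp1:1 pp2:2
Op 5: write(P2, v1, 113). refcount(pp2)=2>1 -> COPY to pp3. 4 ppages; refcounts: pp0:3 pp1:1 pp2:1 pp3:1
Op 6: read(P0, v1) -> 163. No state change.
Op 7: write(P1, v1, 168). refcount(pp1)=1 -> write in place. 4 ppages; refcounts: pp0:3 pp1:1 pp2:1 pp3:1
P0: v0 -> pp0 = 14
P1: v0 -> pp0 = 14
P2: v0 -> pp0 = 14

Answer: 14 14 14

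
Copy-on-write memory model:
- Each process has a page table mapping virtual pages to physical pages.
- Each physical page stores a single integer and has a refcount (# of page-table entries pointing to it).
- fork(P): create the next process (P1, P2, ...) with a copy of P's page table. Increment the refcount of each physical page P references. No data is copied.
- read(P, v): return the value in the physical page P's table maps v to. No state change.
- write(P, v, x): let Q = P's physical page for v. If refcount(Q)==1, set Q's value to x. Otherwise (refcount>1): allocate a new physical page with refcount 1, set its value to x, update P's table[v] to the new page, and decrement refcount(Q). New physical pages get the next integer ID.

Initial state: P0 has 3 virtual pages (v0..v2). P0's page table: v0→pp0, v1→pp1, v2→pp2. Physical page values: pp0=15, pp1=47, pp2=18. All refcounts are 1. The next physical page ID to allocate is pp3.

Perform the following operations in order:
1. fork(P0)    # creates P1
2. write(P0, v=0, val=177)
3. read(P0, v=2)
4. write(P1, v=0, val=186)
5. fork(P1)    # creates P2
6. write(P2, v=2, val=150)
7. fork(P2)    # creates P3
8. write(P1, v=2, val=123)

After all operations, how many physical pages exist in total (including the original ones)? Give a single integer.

Answer: 6

Derivation:
Op 1: fork(P0) -> P1. 3 ppages; refcounts: pp0:2 pp1:2 pp2:2
Op 2: write(P0, v0, 177). refcount(pp0)=2>1 -> COPY to pp3. 4 ppages; refcounts: pp0:1 pp1:2 pp2:2 pp3:1
Op 3: read(P0, v2) -> 18. No state change.
Op 4: write(P1, v0, 186). refcount(pp0)=1 -> write in place. 4 ppages; refcounts: pp0:1 pp1:2 pp2:2 pp3:1
Op 5: fork(P1) -> P2. 4 ppages; refcounts: pp0:2 pp1:3 pp2:3 pp3:1
Op 6: write(P2, v2, 150). refcount(pp2)=3>1 -> COPY to pp4. 5 ppages; refcounts: pp0:2 pp1:3 pp2:2 pp3:1 pp4:1
Op 7: fork(P2) -> P3. 5 ppages; refcounts: pp0:3 pp1:4 pp2:2 pp3:1 pp4:2
Op 8: write(P1, v2, 123). refcount(pp2)=2>1 -> COPY to pp5. 6 ppages; refcounts: pp0:3 pp1:4 pp2:1 pp3:1 pp4:2 pp5:1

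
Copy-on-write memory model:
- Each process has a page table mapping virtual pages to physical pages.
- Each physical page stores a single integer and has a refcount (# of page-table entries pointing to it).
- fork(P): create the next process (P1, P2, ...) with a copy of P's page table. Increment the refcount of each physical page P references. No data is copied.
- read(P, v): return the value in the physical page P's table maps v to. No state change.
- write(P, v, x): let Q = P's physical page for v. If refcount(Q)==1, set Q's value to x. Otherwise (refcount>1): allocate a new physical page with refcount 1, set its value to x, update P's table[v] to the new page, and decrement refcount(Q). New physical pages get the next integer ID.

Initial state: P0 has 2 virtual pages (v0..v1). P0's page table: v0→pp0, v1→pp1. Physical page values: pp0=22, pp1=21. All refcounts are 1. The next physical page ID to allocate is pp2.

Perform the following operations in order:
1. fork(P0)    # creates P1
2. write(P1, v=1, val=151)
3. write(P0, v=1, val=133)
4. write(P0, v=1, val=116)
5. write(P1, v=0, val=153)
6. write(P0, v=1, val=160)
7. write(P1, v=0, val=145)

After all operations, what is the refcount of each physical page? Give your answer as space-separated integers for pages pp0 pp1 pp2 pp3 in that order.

Op 1: fork(P0) -> P1. 2 ppages; refcounts: pp0:2 pp1:2
Op 2: write(P1, v1, 151). refcount(pp1)=2>1 -> COPY to pp2. 3 ppages; refcounts: pp0:2 pp1:1 pp2:1
Op 3: write(P0, v1, 133). refcount(pp1)=1 -> write in place. 3 ppages; refcounts: pp0:2 pp1:1 pp2:1
Op 4: write(P0, v1, 116). refcount(pp1)=1 -> write in place. 3 ppages; refcounts: pp0:2 pp1:1 pp2:1
Op 5: write(P1, v0, 153). refcount(pp0)=2>1 -> COPY to pp3. 4 ppages; refcounts: pp0:1 pp1:1 pp2:1 pp3:1
Op 6: write(P0, v1, 160). refcount(pp1)=1 -> write in place. 4 ppages; refcounts: pp0:1 pp1:1 pp2:1 pp3:1
Op 7: write(P1, v0, 145). refcount(pp3)=1 -> write in place. 4 ppages; refcounts: pp0:1 pp1:1 pp2:1 pp3:1

Answer: 1 1 1 1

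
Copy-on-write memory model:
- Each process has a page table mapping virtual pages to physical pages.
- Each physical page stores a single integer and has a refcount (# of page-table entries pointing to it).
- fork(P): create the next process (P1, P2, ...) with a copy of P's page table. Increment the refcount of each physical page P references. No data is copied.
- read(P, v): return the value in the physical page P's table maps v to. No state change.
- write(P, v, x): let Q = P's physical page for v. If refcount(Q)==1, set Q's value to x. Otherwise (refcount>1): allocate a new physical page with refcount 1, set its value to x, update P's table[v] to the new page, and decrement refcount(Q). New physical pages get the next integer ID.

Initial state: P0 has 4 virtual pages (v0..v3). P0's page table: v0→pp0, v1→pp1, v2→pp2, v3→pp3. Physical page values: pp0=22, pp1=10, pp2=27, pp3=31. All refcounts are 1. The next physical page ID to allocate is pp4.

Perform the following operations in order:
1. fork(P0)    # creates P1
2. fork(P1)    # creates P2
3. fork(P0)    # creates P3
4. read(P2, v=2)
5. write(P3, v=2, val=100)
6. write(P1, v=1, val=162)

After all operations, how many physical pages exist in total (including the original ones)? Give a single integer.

Answer: 6

Derivation:
Op 1: fork(P0) -> P1. 4 ppages; refcounts: pp0:2 pp1:2 pp2:2 pp3:2
Op 2: fork(P1) -> P2. 4 ppages; refcounts: pp0:3 pp1:3 pp2:3 pp3:3
Op 3: fork(P0) -> P3. 4 ppages; refcounts: pp0:4 pp1:4 pp2:4 pp3:4
Op 4: read(P2, v2) -> 27. No state change.
Op 5: write(P3, v2, 100). refcount(pp2)=4>1 -> COPY to pp4. 5 ppages; refcounts: pp0:4 pp1:4 pp2:3 pp3:4 pp4:1
Op 6: write(P1, v1, 162). refcount(pp1)=4>1 -> COPY to pp5. 6 ppages; refcounts: pp0:4 pp1:3 pp2:3 pp3:4 pp4:1 pp5:1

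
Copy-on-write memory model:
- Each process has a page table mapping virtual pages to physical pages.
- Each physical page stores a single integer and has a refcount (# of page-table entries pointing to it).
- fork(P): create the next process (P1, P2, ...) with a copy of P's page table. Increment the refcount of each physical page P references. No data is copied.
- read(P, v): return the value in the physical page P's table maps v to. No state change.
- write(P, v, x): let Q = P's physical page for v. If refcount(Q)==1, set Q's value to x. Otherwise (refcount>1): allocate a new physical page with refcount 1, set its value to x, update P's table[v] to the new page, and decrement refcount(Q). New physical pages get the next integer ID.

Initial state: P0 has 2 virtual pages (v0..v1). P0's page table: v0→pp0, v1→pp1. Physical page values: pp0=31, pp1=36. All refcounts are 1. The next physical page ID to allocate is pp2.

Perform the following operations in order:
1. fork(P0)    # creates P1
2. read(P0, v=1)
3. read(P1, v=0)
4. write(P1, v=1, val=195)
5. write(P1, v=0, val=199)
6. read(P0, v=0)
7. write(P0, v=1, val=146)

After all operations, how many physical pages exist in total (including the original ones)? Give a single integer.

Op 1: fork(P0) -> P1. 2 ppages; refcounts: pp0:2 pp1:2
Op 2: read(P0, v1) -> 36. No state change.
Op 3: read(P1, v0) -> 31. No state change.
Op 4: write(P1, v1, 195). refcount(pp1)=2>1 -> COPY to pp2. 3 ppages; refcounts: pp0:2 pp1:1 pp2:1
Op 5: write(P1, v0, 199). refcount(pp0)=2>1 -> COPY to pp3. 4 ppages; refcounts: pp0:1 pp1:1 pp2:1 pp3:1
Op 6: read(P0, v0) -> 31. No state change.
Op 7: write(P0, v1, 146). refcount(pp1)=1 -> write in place. 4 ppages; refcounts: pp0:1 pp1:1 pp2:1 pp3:1

Answer: 4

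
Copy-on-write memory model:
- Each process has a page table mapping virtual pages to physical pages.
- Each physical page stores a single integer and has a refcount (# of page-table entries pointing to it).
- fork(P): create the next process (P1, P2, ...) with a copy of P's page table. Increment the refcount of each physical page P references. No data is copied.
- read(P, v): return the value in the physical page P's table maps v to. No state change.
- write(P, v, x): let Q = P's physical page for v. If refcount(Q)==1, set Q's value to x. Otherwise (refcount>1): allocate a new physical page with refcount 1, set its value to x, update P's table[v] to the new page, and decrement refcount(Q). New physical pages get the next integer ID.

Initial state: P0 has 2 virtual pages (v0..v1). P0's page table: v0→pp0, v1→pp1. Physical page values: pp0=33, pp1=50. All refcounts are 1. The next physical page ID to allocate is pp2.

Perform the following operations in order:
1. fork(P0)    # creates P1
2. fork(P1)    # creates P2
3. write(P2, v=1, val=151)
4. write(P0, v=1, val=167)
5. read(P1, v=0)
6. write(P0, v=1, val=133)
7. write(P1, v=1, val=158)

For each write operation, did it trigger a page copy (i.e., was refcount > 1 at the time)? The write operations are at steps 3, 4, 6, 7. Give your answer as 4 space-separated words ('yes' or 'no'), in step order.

Op 1: fork(P0) -> P1. 2 ppages; refcounts: pp0:2 pp1:2
Op 2: fork(P1) -> P2. 2 ppages; refcounts: pp0:3 pp1:3
Op 3: write(P2, v1, 151). refcount(pp1)=3>1 -> COPY to pp2. 3 ppages; refcounts: pp0:3 pp1:2 pp2:1
Op 4: write(P0, v1, 167). refcount(pp1)=2>1 -> COPY to pp3. 4 ppages; refcounts: pp0:3 pp1:1 pp2:1 pp3:1
Op 5: read(P1, v0) -> 33. No state change.
Op 6: write(P0, v1, 133). refcount(pp3)=1 -> write in place. 4 ppages; refcounts: pp0:3 pp1:1 pp2:1 pp3:1
Op 7: write(P1, v1, 158). refcount(pp1)=1 -> write in place. 4 ppages; refcounts: pp0:3 pp1:1 pp2:1 pp3:1

yes yes no no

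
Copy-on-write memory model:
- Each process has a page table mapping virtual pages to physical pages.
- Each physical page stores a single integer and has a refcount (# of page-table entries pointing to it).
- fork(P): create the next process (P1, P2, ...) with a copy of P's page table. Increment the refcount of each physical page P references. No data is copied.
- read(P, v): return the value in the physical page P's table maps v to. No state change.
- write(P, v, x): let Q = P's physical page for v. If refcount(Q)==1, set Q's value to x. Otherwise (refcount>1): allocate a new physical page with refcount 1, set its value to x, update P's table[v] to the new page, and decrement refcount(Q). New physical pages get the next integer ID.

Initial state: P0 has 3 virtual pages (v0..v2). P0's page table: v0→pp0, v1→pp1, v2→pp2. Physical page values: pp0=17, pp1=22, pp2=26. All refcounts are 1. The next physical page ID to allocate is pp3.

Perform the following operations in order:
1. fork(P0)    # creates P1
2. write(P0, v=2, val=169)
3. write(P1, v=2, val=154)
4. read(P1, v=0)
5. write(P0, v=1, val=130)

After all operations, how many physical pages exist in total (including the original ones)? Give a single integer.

Answer: 5

Derivation:
Op 1: fork(P0) -> P1. 3 ppages; refcounts: pp0:2 pp1:2 pp2:2
Op 2: write(P0, v2, 169). refcount(pp2)=2>1 -> COPY to pp3. 4 ppages; refcounts: pp0:2 pp1:2 pp2:1 pp3:1
Op 3: write(P1, v2, 154). refcount(pp2)=1 -> write in place. 4 ppages; refcounts: pp0:2 pp1:2 pp2:1 pp3:1
Op 4: read(P1, v0) -> 17. No state change.
Op 5: write(P0, v1, 130). refcount(pp1)=2>1 -> COPY to pp4. 5 ppages; refcounts: pp0:2 pp1:1 pp2:1 pp3:1 pp4:1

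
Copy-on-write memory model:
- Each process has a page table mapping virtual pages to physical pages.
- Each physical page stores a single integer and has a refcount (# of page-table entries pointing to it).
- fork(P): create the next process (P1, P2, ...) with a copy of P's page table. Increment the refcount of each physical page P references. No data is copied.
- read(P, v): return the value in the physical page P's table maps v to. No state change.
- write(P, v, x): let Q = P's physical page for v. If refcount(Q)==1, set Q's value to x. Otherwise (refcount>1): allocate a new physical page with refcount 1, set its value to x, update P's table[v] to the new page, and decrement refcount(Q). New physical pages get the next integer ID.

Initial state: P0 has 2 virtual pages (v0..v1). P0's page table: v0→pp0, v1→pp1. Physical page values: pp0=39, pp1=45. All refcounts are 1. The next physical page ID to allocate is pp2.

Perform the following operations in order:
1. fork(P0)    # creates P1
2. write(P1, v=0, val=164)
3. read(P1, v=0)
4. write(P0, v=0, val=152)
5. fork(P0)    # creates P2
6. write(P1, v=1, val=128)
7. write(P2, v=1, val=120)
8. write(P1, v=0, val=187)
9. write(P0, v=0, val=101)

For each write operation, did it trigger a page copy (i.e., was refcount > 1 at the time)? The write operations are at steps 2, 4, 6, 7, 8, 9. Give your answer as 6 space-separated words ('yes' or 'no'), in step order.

Op 1: fork(P0) -> P1. 2 ppages; refcounts: pp0:2 pp1:2
Op 2: write(P1, v0, 164). refcount(pp0)=2>1 -> COPY to pp2. 3 ppages; refcounts: pp0:1 pp1:2 pp2:1
Op 3: read(P1, v0) -> 164. No state change.
Op 4: write(P0, v0, 152). refcount(pp0)=1 -> write in place. 3 ppages; refcounts: pp0:1 pp1:2 pp2:1
Op 5: fork(P0) -> P2. 3 ppages; refcounts: pp0:2 pp1:3 pp2:1
Op 6: write(P1, v1, 128). refcount(pp1)=3>1 -> COPY to pp3. 4 ppages; refcounts: pp0:2 pp1:2 pp2:1 pp3:1
Op 7: write(P2, v1, 120). refcount(pp1)=2>1 -> COPY to pp4. 5 ppages; refcounts: pp0:2 pp1:1 pp2:1 pp3:1 pp4:1
Op 8: write(P1, v0, 187). refcount(pp2)=1 -> write in place. 5 ppages; refcounts: pp0:2 pp1:1 pp2:1 pp3:1 pp4:1
Op 9: write(P0, v0, 101). refcount(pp0)=2>1 -> COPY to pp5. 6 ppages; refcounts: pp0:1 pp1:1 pp2:1 pp3:1 pp4:1 pp5:1

yes no yes yes no yes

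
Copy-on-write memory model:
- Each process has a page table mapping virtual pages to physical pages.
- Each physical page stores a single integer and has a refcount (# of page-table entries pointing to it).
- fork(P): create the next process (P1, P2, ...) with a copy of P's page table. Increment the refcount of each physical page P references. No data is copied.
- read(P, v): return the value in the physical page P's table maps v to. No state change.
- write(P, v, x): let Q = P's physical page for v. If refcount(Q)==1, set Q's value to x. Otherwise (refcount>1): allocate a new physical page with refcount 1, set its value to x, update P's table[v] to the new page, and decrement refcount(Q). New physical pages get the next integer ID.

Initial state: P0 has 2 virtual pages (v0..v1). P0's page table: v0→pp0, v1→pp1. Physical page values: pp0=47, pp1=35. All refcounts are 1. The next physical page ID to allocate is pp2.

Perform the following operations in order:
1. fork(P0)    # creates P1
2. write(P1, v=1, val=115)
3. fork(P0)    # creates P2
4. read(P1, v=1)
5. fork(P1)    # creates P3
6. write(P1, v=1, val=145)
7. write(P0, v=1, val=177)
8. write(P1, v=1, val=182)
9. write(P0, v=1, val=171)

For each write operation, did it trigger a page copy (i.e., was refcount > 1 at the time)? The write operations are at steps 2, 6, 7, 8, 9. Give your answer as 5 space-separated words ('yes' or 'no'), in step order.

Op 1: fork(P0) -> P1. 2 ppages; refcounts: pp0:2 pp1:2
Op 2: write(P1, v1, 115). refcount(pp1)=2>1 -> COPY to pp2. 3 ppages; refcounts: pp0:2 pp1:1 pp2:1
Op 3: fork(P0) -> P2. 3 ppages; refcounts: pp0:3 pp1:2 pp2:1
Op 4: read(P1, v1) -> 115. No state change.
Op 5: fork(P1) -> P3. 3 ppages; refcounts: pp0:4 pp1:2 pp2:2
Op 6: write(P1, v1, 145). refcount(pp2)=2>1 -> COPY to pp3. 4 ppages; refcounts: pp0:4 pp1:2 pp2:1 pp3:1
Op 7: write(P0, v1, 177). refcount(pp1)=2>1 -> COPY to pp4. 5 ppages; refcounts: pp0:4 pp1:1 pp2:1 pp3:1 pp4:1
Op 8: write(P1, v1, 182). refcount(pp3)=1 -> write in place. 5 ppages; refcounts: pp0:4 pp1:1 pp2:1 pp3:1 pp4:1
Op 9: write(P0, v1, 171). refcount(pp4)=1 -> write in place. 5 ppages; refcounts: pp0:4 pp1:1 pp2:1 pp3:1 pp4:1

yes yes yes no no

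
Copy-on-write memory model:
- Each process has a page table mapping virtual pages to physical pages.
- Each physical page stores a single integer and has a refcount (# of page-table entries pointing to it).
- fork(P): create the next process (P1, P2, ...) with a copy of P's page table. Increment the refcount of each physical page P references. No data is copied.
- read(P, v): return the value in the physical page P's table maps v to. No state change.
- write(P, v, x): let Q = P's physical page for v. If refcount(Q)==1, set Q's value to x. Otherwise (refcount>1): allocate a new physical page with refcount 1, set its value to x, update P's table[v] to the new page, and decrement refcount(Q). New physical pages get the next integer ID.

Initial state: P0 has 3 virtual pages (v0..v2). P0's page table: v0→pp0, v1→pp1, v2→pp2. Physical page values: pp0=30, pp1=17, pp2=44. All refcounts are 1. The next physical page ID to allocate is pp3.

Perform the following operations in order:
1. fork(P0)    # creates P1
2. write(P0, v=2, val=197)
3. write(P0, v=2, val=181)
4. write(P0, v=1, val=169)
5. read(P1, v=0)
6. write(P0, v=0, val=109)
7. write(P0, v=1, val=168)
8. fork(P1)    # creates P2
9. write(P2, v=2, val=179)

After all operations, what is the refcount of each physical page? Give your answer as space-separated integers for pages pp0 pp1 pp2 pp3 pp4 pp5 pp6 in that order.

Op 1: fork(P0) -> P1. 3 ppages; refcounts: pp0:2 pp1:2 pp2:2
Op 2: write(P0, v2, 197). refcount(pp2)=2>1 -> COPY to pp3. 4 ppages; refcounts: pp0:2 pp1:2 pp2:1 pp3:1
Op 3: write(P0, v2, 181). refcount(pp3)=1 -> write in place. 4 ppages; refcounts: pp0:2 pp1:2 pp2:1 pp3:1
Op 4: write(P0, v1, 169). refcount(pp1)=2>1 -> COPY to pp4. 5 ppages; refcounts: pp0:2 pp1:1 pp2:1 pp3:1 pp4:1
Op 5: read(P1, v0) -> 30. No state change.
Op 6: write(P0, v0, 109). refcount(pp0)=2>1 -> COPY to pp5. 6 ppages; refcounts: pp0:1 pp1:1 pp2:1 pp3:1 pp4:1 pp5:1
Op 7: write(P0, v1, 168). refcount(pp4)=1 -> write in place. 6 ppages; refcounts: pp0:1 pp1:1 pp2:1 pp3:1 pp4:1 pp5:1
Op 8: fork(P1) -> P2. 6 ppages; refcounts: pp0:2 pp1:2 pp2:2 pp3:1 pp4:1 pp5:1
Op 9: write(P2, v2, 179). refcount(pp2)=2>1 -> COPY to pp6. 7 ppages; refcounts: pp0:2 pp1:2 pp2:1 pp3:1 pp4:1 pp5:1 pp6:1

Answer: 2 2 1 1 1 1 1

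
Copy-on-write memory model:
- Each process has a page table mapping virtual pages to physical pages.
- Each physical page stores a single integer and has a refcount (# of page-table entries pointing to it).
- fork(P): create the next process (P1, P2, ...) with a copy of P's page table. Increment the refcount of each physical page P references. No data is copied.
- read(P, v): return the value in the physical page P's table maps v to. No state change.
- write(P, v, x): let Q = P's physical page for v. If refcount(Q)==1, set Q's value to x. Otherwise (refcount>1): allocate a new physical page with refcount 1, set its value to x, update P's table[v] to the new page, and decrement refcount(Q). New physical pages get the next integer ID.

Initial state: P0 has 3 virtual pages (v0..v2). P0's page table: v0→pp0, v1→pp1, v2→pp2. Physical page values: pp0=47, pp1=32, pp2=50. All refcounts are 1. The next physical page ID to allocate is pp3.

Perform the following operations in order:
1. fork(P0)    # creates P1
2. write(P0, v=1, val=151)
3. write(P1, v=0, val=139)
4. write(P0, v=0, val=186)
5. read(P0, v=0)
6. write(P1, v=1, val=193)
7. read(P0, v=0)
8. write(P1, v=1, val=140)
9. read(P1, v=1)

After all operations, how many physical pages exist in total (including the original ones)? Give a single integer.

Answer: 5

Derivation:
Op 1: fork(P0) -> P1. 3 ppages; refcounts: pp0:2 pp1:2 pp2:2
Op 2: write(P0, v1, 151). refcount(pp1)=2>1 -> COPY to pp3. 4 ppages; refcounts: pp0:2 pp1:1 pp2:2 pp3:1
Op 3: write(P1, v0, 139). refcount(pp0)=2>1 -> COPY to pp4. 5 ppages; refcounts: pp0:1 pp1:1 pp2:2 pp3:1 pp4:1
Op 4: write(P0, v0, 186). refcount(pp0)=1 -> write in place. 5 ppages; refcounts: pp0:1 pp1:1 pp2:2 pp3:1 pp4:1
Op 5: read(P0, v0) -> 186. No state change.
Op 6: write(P1, v1, 193). refcount(pp1)=1 -> write in place. 5 ppages; refcounts: pp0:1 pp1:1 pp2:2 pp3:1 pp4:1
Op 7: read(P0, v0) -> 186. No state change.
Op 8: write(P1, v1, 140). refcount(pp1)=1 -> write in place. 5 ppages; refcounts: pp0:1 pp1:1 pp2:2 pp3:1 pp4:1
Op 9: read(P1, v1) -> 140. No state change.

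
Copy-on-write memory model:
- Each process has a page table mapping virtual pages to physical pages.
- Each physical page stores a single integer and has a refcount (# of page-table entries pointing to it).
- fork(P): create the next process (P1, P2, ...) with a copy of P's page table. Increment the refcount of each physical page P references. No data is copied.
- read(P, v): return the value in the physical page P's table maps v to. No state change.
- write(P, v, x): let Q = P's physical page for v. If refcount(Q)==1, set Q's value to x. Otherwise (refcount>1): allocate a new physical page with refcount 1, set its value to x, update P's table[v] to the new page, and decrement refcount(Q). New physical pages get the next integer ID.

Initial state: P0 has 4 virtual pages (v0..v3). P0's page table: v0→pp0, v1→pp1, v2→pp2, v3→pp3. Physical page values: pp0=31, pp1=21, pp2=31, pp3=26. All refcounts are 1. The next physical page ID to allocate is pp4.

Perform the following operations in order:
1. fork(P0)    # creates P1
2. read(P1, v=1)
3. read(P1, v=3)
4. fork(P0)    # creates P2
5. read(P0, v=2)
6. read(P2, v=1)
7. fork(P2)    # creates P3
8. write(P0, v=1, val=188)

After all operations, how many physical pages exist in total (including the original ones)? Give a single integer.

Op 1: fork(P0) -> P1. 4 ppages; refcounts: pp0:2 pp1:2 pp2:2 pp3:2
Op 2: read(P1, v1) -> 21. No state change.
Op 3: read(P1, v3) -> 26. No state change.
Op 4: fork(P0) -> P2. 4 ppages; refcounts: pp0:3 pp1:3 pp2:3 pp3:3
Op 5: read(P0, v2) -> 31. No state change.
Op 6: read(P2, v1) -> 21. No state change.
Op 7: fork(P2) -> P3. 4 ppages; refcounts: pp0:4 pp1:4 pp2:4 pp3:4
Op 8: write(P0, v1, 188). refcount(pp1)=4>1 -> COPY to pp4. 5 ppages; refcounts: pp0:4 pp1:3 pp2:4 pp3:4 pp4:1

Answer: 5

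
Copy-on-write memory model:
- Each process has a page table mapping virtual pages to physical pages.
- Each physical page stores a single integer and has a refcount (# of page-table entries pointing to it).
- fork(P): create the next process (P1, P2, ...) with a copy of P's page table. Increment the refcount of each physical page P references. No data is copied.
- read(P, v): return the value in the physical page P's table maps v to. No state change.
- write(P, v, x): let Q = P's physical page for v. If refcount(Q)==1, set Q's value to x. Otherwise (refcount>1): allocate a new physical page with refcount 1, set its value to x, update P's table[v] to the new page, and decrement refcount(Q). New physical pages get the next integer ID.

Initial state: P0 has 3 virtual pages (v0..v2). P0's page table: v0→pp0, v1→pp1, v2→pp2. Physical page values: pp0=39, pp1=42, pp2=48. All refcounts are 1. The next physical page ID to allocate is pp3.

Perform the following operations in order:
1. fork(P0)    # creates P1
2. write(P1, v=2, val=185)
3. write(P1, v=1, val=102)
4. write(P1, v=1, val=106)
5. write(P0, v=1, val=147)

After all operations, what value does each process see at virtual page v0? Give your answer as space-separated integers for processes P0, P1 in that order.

Op 1: fork(P0) -> P1. 3 ppages; refcounts: pp0:2 pp1:2 pp2:2
Op 2: write(P1, v2, 185). refcount(pp2)=2>1 -> COPY to pp3. 4 ppages; refcounts: pp0:2 pp1:2 pp2:1 pp3:1
Op 3: write(P1, v1, 102). refcount(pp1)=2>1 -> COPY to pp4. 5 ppages; refcounts: pp0:2 pp1:1 pp2:1 pp3:1 pp4:1
Op 4: write(P1, v1, 106). refcount(pp4)=1 -> write in place. 5 ppages; refcounts: pp0:2 pp1:1 pp2:1 pp3:1 pp4:1
Op 5: write(P0, v1, 147). refcount(pp1)=1 -> write in place. 5 ppages; refcounts: pp0:2 pp1:1 pp2:1 pp3:1 pp4:1
P0: v0 -> pp0 = 39
P1: v0 -> pp0 = 39

Answer: 39 39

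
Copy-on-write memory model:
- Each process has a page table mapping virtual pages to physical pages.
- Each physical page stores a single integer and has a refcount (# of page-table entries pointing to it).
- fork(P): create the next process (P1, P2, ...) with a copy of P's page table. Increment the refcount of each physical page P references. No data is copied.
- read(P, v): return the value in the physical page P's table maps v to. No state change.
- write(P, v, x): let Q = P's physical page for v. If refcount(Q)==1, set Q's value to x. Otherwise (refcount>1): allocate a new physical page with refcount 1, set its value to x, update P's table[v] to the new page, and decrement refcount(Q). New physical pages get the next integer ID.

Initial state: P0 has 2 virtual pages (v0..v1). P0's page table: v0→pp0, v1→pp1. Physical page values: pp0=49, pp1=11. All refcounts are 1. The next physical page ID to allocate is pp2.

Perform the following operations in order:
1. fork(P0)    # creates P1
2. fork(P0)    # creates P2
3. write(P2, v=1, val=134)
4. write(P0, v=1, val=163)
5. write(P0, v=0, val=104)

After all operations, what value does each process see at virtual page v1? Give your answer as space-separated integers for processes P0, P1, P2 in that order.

Answer: 163 11 134

Derivation:
Op 1: fork(P0) -> P1. 2 ppages; refcounts: pp0:2 pp1:2
Op 2: fork(P0) -> P2. 2 ppages; refcounts: pp0:3 pp1:3
Op 3: write(P2, v1, 134). refcount(pp1)=3>1 -> COPY to pp2. 3 ppages; refcounts: pp0:3 pp1:2 pp2:1
Op 4: write(P0, v1, 163). refcount(pp1)=2>1 -> COPY to pp3. 4 ppages; refcounts: pp0:3 pp1:1 pp2:1 pp3:1
Op 5: write(P0, v0, 104). refcount(pp0)=3>1 -> COPY to pp4. 5 ppages; refcounts: pp0:2 pp1:1 pp2:1 pp3:1 pp4:1
P0: v1 -> pp3 = 163
P1: v1 -> pp1 = 11
P2: v1 -> pp2 = 134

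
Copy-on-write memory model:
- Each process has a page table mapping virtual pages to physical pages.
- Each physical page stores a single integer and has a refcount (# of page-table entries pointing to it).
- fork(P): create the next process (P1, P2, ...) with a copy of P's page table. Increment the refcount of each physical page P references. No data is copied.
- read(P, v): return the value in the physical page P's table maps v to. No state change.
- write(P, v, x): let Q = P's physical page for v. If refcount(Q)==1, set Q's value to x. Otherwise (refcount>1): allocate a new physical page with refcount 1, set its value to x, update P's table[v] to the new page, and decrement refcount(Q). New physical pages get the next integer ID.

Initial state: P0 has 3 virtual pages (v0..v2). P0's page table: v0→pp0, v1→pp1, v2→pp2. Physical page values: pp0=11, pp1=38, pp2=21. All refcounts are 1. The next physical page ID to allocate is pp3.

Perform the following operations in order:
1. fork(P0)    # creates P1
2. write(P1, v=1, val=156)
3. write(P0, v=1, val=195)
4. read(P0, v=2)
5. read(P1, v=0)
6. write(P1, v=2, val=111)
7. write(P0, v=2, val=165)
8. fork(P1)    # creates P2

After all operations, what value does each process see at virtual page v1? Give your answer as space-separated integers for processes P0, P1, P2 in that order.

Op 1: fork(P0) -> P1. 3 ppages; refcounts: pp0:2 pp1:2 pp2:2
Op 2: write(P1, v1, 156). refcount(pp1)=2>1 -> COPY to pp3. 4 ppages; refcounts: pp0:2 pp1:1 pp2:2 pp3:1
Op 3: write(P0, v1, 195). refcount(pp1)=1 -> write in place. 4 ppages; refcounts: pp0:2 pp1:1 pp2:2 pp3:1
Op 4: read(P0, v2) -> 21. No state change.
Op 5: read(P1, v0) -> 11. No state change.
Op 6: write(P1, v2, 111). refcount(pp2)=2>1 -> COPY to pp4. 5 ppages; refcounts: pp0:2 pp1:1 pp2:1 pp3:1 pp4:1
Op 7: write(P0, v2, 165). refcount(pp2)=1 -> write in place. 5 ppages; refcounts: pp0:2 pp1:1 pp2:1 pp3:1 pp4:1
Op 8: fork(P1) -> P2. 5 ppages; refcounts: pp0:3 pp1:1 pp2:1 pp3:2 pp4:2
P0: v1 -> pp1 = 195
P1: v1 -> pp3 = 156
P2: v1 -> pp3 = 156

Answer: 195 156 156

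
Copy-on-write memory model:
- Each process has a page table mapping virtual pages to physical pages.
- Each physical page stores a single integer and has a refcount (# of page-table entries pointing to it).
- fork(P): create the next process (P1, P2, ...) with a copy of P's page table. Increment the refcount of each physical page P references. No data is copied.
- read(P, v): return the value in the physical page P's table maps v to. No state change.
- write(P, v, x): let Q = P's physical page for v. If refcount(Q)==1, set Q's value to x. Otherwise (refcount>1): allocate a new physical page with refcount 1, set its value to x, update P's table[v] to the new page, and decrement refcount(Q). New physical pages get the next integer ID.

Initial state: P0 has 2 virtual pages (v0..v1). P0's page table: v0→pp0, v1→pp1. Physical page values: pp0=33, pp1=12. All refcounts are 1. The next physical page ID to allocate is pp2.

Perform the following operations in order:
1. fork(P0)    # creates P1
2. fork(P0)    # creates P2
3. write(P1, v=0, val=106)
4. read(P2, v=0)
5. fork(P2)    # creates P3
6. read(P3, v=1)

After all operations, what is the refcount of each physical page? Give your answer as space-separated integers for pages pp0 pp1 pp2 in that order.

Op 1: fork(P0) -> P1. 2 ppages; refcounts: pp0:2 pp1:2
Op 2: fork(P0) -> P2. 2 ppages; refcounts: pp0:3 pp1:3
Op 3: write(P1, v0, 106). refcount(pp0)=3>1 -> COPY to pp2. 3 ppages; refcounts: pp0:2 pp1:3 pp2:1
Op 4: read(P2, v0) -> 33. No state change.
Op 5: fork(P2) -> P3. 3 ppages; refcounts: pp0:3 pp1:4 pp2:1
Op 6: read(P3, v1) -> 12. No state change.

Answer: 3 4 1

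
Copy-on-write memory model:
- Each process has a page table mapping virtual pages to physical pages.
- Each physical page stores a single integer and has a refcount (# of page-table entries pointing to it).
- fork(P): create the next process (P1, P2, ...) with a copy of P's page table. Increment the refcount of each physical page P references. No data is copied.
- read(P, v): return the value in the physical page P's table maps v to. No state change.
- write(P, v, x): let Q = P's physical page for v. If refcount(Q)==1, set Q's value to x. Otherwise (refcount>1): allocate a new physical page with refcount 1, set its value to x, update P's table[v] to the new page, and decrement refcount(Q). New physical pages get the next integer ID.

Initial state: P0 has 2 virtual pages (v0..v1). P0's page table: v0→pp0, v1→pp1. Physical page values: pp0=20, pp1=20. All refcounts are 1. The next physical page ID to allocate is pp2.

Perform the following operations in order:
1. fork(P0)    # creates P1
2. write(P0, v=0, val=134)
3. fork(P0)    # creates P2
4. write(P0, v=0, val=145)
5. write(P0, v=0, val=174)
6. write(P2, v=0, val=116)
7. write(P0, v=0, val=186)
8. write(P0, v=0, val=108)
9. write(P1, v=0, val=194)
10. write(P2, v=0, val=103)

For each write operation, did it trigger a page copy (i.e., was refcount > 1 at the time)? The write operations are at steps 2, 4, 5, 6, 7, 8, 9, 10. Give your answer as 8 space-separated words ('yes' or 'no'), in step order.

Op 1: fork(P0) -> P1. 2 ppages; refcounts: pp0:2 pp1:2
Op 2: write(P0, v0, 134). refcount(pp0)=2>1 -> COPY to pp2. 3 ppages; refcounts: pp0:1 pp1:2 pp2:1
Op 3: fork(P0) -> P2. 3 ppages; refcounts: pp0:1 pp1:3 pp2:2
Op 4: write(P0, v0, 145). refcount(pp2)=2>1 -> COPY to pp3. 4 ppages; refcounts: pp0:1 pp1:3 pp2:1 pp3:1
Op 5: write(P0, v0, 174). refcount(pp3)=1 -> write in place. 4 ppages; refcounts: pp0:1 pp1:3 pp2:1 pp3:1
Op 6: write(P2, v0, 116). refcount(pp2)=1 -> write in place. 4 ppages; refcounts: pp0:1 pp1:3 pp2:1 pp3:1
Op 7: write(P0, v0, 186). refcount(pp3)=1 -> write in place. 4 ppages; refcounts: pp0:1 pp1:3 pp2:1 pp3:1
Op 8: write(P0, v0, 108). refcount(pp3)=1 -> write in place. 4 ppages; refcounts: pp0:1 pp1:3 pp2:1 pp3:1
Op 9: write(P1, v0, 194). refcount(pp0)=1 -> write in place. 4 ppages; refcounts: pp0:1 pp1:3 pp2:1 pp3:1
Op 10: write(P2, v0, 103). refcount(pp2)=1 -> write in place. 4 ppages; refcounts: pp0:1 pp1:3 pp2:1 pp3:1

yes yes no no no no no no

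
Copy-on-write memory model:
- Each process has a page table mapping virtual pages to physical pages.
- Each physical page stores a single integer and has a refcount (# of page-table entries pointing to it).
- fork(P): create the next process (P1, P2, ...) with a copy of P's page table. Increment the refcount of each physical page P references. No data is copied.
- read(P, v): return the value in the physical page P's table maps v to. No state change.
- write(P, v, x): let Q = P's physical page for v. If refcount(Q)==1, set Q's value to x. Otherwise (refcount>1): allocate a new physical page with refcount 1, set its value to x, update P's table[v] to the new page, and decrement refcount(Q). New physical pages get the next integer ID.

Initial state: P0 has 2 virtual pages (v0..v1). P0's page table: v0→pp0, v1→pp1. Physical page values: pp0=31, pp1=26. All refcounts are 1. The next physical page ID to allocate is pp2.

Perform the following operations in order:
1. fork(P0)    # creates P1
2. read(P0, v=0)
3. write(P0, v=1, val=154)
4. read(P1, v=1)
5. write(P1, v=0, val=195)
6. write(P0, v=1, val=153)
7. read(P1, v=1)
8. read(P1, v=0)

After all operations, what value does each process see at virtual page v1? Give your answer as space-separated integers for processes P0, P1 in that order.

Op 1: fork(P0) -> P1. 2 ppages; refcounts: pp0:2 pp1:2
Op 2: read(P0, v0) -> 31. No state change.
Op 3: write(P0, v1, 154). refcount(pp1)=2>1 -> COPY to pp2. 3 ppages; refcounts: pp0:2 pp1:1 pp2:1
Op 4: read(P1, v1) -> 26. No state change.
Op 5: write(P1, v0, 195). refcount(pp0)=2>1 -> COPY to pp3. 4 ppages; refcounts: pp0:1 pp1:1 pp2:1 pp3:1
Op 6: write(P0, v1, 153). refcount(pp2)=1 -> write in place. 4 ppages; refcounts: pp0:1 pp1:1 pp2:1 pp3:1
Op 7: read(P1, v1) -> 26. No state change.
Op 8: read(P1, v0) -> 195. No state change.
P0: v1 -> pp2 = 153
P1: v1 -> pp1 = 26

Answer: 153 26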